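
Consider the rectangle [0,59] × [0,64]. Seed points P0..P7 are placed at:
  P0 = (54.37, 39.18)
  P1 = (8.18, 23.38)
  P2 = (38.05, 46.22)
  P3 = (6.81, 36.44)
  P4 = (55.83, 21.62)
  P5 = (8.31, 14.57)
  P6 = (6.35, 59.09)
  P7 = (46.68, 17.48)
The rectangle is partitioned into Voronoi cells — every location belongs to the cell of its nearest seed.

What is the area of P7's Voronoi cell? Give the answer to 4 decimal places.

1. box [0,59]×[0,64]: [(0, 0) (59, 0) (59, 64) (0, 64)]
2. ⊥bis P7·P0 via (50.525,28.33): [(0, 46.2349) (0, 0) (59, 0) (59, 25.3266)]  |A|=2111.0669
3. ⊥bis P7·P1 via (27.43,20.43): [(29.7679, 35.6859) (24.2992, 0) (59, 0) (59, 25.3266)]  |A|=989.3398
4. ⊥bis P7·P2 via (42.365,31.85): [(41.4053, 31.5618) (28.5441, 27.6999) (24.2992, 0) (59, 0) (59, 25.3266)]  |A|=940.3483
5. ⊥bis P7·P3 via (26.745,26.96): [(41.4053, 31.5618) (28.5441, 27.6999) (24.2992, 0) (59, 0) (59, 25.3266)]  |A|=940.3483
6. ⊥bis P7·P4 via (51.255,19.55): [(46.6632, 29.6985) (41.4053, 31.5618) (28.5441, 27.6999) (24.2992, 0) (59, 0) (59, 2.4324)]  |A|=799.1277
7. ⊥bis P7·P5 via (27.495,16.025): [(46.6632, 29.6985) (41.4053, 31.5618) (28.5441, 27.6999) (27.25, 19.2554) (28.7103, 0) (59, 0) (59, 2.4324)]  |A|=756.6581
8. ⊥bis P7·P6 via (26.515,38.285): [(46.6632, 29.6985) (41.4053, 31.5618) (28.5441, 27.6999) (27.25, 19.2554) (28.7103, 0) (59, 0) (59, 2.4324)]  |A|=756.6581
9. canonical 7-gon: [(46.6632, 29.6985) (41.4053, 31.5618) (28.5441, 27.6999) (27.25, 19.2554) (28.7103, 0) (59, 0) (59, 2.4324)]
10. shoelace: 756.6581

Area of P7's cell: 756.6581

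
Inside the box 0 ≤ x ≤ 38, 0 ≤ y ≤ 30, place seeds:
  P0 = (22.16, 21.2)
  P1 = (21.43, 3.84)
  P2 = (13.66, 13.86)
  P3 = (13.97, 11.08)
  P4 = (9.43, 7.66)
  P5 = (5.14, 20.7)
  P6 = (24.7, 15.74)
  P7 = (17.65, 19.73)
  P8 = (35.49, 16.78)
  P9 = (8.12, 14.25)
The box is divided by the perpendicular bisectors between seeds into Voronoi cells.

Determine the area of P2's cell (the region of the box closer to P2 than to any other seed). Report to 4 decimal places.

1. box [0,38]×[0,30]: [(0, 0) (38, 0) (38, 30) (0, 30)]
2. ⊥bis P2·P0 via (17.91,17.53): [(0, 0) (33.0477, 0) (7.1418, 30) (0, 30)]  |A|=602.8419
3. ⊥bis P2·P1 via (17.545,8.85): [(0, 0) (6.1323, 0) (22.2529, 12.5007) (7.1418, 30) (0, 30)]  |A|=434.6105
4. ⊥bis P2·P3 via (13.815,12.47): [(0, 10.9295) (21.536, 13.331) (7.1418, 30) (0, 30)]  |A|=264.8745
5. ⊥bis P2·P4 via (11.545,10.76): [(0, 18.6367) (9.7096, 12.0122) (21.536, 13.331) (7.1418, 30) (0, 30)]  |A|=227.4576
6. ⊥bis P2·P5 via (9.4,17.28): [(6.7771, 14.0129) (9.7096, 12.0122) (21.536, 13.331) (13.604, 22.5165)]  |A|=78.8438
7. ⊥bis P2·P6 via (19.18,14.8): [(6.7771, 14.0129) (9.7096, 12.0122) (19.4694, 13.1005) (18.9129, 16.3686) (13.604, 22.5165)]  |A|=75.4028
8. ⊥bis P2·P7 via (15.655,16.795): [(11.3564, 19.7169) (6.7771, 14.0129) (9.7096, 12.0122) (19.4694, 13.1005) (19.2572, 14.3465)]  |A|=53.9985
9. ⊥bis P2·P8 via (24.575,15.32): [(11.3564, 19.7169) (6.7771, 14.0129) (9.7096, 12.0122) (19.4694, 13.1005) (19.2572, 14.3465)]  |A|=53.9985
10. ⊥bis P2·P9 via (10.89,14.055): [(11.3564, 19.7169) (11.2821, 19.6243) (10.7544, 12.1287) (19.4694, 13.1005) (19.2572, 14.3465)]  |A|=37.3794
11. canonical 5-gon: [(11.3564, 19.7169) (11.2821, 19.6243) (10.7544, 12.1287) (19.4694, 13.1005) (19.2572, 14.3465)]
12. shoelace: 37.3794

Area of P2's cell: 37.3794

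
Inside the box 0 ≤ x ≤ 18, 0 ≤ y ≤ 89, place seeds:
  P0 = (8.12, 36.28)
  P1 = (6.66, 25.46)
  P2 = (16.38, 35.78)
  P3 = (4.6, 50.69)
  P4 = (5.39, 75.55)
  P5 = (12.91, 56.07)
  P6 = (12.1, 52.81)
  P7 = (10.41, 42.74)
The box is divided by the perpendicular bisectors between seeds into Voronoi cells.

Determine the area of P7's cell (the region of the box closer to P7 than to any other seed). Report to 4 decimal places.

1. box [0,18]×[0,89]: [(0, 0) (18, 0) (18, 89) (0, 89)]
2. ⊥bis P7·P0 via (9.265,39.51): [(0, 42.7943) (18, 36.4135) (18, 89) (0, 89)]  |A|=889.1291
3. ⊥bis P7·P1 via (8.535,34.1): [(0, 42.7943) (18, 36.4135) (18, 89) (0, 89)]  |A|=889.1291
4. ⊥bis P7·P2 via (13.395,39.26): [(0, 42.7943) (12.3935, 38.401) (18, 43.21) (18, 89) (0, 89)]  |A|=870.077
5. ⊥bis P7·P3 via (7.505,46.715): [(1.4412, 42.2835) (12.3935, 38.401) (18, 43.21) (18, 54.3849)]  |A|=129.7404
6. ⊥bis P7·P4 via (7.9,59.145): [(1.4412, 42.2835) (12.3935, 38.401) (18, 43.21) (18, 54.3849)]  |A|=129.7404
7. ⊥bis P7·P5 via (11.66,49.405): [(11.2826, 49.4758) (1.4412, 42.2835) (12.3935, 38.401) (18, 43.21) (18, 48.216)]  |A|=109.0208
8. ⊥bis P7·P6 via (11.255,47.775): [(9.3849, 48.0889) (1.4412, 42.2835) (12.3935, 38.401) (18, 43.21) (18, 46.643)]  |A|=96.3917
9. canonical 5-gon: [(9.3849, 48.0889) (1.4412, 42.2835) (12.3935, 38.401) (18, 43.21) (18, 46.643)]
10. shoelace: 96.3917

Area of P7's cell: 96.3917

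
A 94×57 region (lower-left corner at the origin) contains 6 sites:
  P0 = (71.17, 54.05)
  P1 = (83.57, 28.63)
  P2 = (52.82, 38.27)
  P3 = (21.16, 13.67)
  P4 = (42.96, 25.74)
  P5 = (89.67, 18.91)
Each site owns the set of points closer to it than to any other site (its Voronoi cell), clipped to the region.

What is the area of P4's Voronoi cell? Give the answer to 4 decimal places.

1. box [0,94]×[0,57]: [(0, 0) (94, 0) (94, 57) (0, 57)]
2. ⊥bis P4·P0 via (57.065,39.895): [(0, 0) (94, 0) (94, 3.0905) (39.8994, 57) (0, 57)]  |A|=3899.73
3. ⊥bis P4·P1 via (63.265,27.185): [(0, 0) (65.1996, 0) (62.7647, 34.2155) (39.8994, 57) (0, 57)]  |A|=3358.755
4. ⊥bis P4·P2 via (47.89,32.005): [(0, 0) (65.1996, 0) (63.8137, 19.4744) (16.1266, 57) (0, 57)]  |A|=2756.1335
5. ⊥bis P4·P3 via (32.06,19.705): [(42.9701, 0) (65.1996, 0) (63.8137, 19.4744) (16.1266, 57) (11.4109, 57)]  |A|=1206.2764
6. ⊥bis P4·P5 via (66.315,22.325): [(42.9701, 0) (63.0506, 0) (64.4961, 9.8857) (63.8137, 19.4744) (16.1266, 57) (11.4109, 57)]  |A|=1195.6543
7. canonical 6-gon: [(42.9701, 0) (63.0506, 0) (64.4961, 9.8857) (63.8137, 19.4744) (16.1266, 57) (11.4109, 57)]
8. shoelace: 1195.6543

Area of P4's cell: 1195.6543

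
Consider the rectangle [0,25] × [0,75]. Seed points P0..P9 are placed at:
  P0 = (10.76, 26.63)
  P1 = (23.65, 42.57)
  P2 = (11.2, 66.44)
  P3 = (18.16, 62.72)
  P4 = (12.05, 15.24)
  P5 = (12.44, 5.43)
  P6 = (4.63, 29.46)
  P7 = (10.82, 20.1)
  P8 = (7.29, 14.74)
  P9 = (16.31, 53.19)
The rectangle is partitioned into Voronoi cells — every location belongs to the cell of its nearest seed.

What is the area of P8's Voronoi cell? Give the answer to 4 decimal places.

1. box [0,25]×[0,75]: [(0, 0) (25, 0) (25, 75) (0, 75)]
2. ⊥bis P8·P0 via (9.025,20.685): [(0, 23.3189) (0, 0) (25, 0) (25, 16.0228)]  |A|=491.7712
3. ⊥bis P8·P1 via (15.47,28.655): [(0, 23.3189) (0, 0) (25, 0) (25, 16.0228)]  |A|=491.7712
4. ⊥bis P8·P2 via (9.245,40.59): [(0, 23.3189) (0, 0) (25, 0) (25, 16.0228)]  |A|=491.7712
5. ⊥bis P8·P3 via (12.725,38.73): [(0, 23.3189) (0, 0) (25, 0) (25, 16.0228)]  |A|=491.7712
6. ⊥bis P8·P4 via (9.67,14.99): [(9.0733, 20.6709) (0, 23.3189) (0, 0) (11.2446, 0)]  |A|=222.007
7. ⊥bis P8·P5 via (9.865,10.085): [(10.1676, 10.2524) (9.0733, 20.6709) (0, 23.3189) (0, 4.628)]  |A|=140.8371
8. ⊥bis P8·P6 via (5.96,22.1): [(10.1676, 10.2524) (9.0733, 20.6709) (4.8585, 21.901) (0, 21.023) (0, 4.628)]  |A|=135.2598
9. ⊥bis P8·P7 via (9.055,17.42): [(10.1676, 10.2524) (9.4415, 17.1655) (2.8125, 21.5312) (0, 21.023) (0, 4.628)]  |A|=122.4072
10. ⊥bis P8·P9 via (11.8,33.965): [(10.1676, 10.2524) (9.4415, 17.1655) (2.8125, 21.5312) (0, 21.023) (0, 4.628)]  |A|=122.4072
11. canonical 5-gon: [(10.1676, 10.2524) (9.4415, 17.1655) (2.8125, 21.5312) (0, 21.023) (0, 4.628)]
12. shoelace: 122.4072

Area of P8's cell: 122.4072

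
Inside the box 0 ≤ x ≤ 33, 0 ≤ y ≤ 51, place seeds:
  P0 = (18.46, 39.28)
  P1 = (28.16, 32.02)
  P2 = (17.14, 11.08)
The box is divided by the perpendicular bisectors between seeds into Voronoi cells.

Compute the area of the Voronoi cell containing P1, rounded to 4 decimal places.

1. box [0,33]×[0,51]: [(0, 0) (33, 0) (33, 51) (0, 51)]
2. ⊥bis P1·P0 via (23.31,35.65): [(0, 4.5058) (0, 0) (33, 0) (33, 48.5967)]  |A|=876.1909
3. ⊥bis P1·P2 via (22.65,21.55): [(15.5524, 25.2852) (33, 16.1032) (33, 48.5967)]  |A|=283.4666
4. canonical 3-gon: [(15.5524, 25.2852) (33, 16.1032) (33, 48.5967)]
5. shoelace: 283.4666

Area of P1's cell: 283.4666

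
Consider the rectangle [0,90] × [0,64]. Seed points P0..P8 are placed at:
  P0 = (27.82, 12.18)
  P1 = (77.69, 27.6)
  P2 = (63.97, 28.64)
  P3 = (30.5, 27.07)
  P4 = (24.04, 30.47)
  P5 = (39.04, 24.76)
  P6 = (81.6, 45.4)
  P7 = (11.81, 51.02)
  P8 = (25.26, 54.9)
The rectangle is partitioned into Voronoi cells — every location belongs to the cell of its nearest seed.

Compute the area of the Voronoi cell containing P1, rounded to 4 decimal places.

Area of P1's cell: 722.4645

1. box [0,90]×[0,64]: [(0, 0) (90, 0) (90, 64) (0, 64)]
2. ⊥bis P1·P0 via (52.755,19.89): [(58.9051, 0) (90, 0) (90, 64) (39.116, 64)]  |A|=2623.3254
3. ⊥bis P1·P2 via (70.83,28.12): [(68.6985, 0) (90, 0) (90, 64) (73.5498, 64)]  |A|=1208.0569
4. ⊥bis P1·P3 via (54.095,27.335): [(68.6985, 0) (90, 0) (90, 64) (73.5498, 64)]  |A|=1208.0569
5. ⊥bis P1·P4 via (50.865,29.035): [(68.6985, 0) (90, 0) (90, 64) (73.5498, 64)]  |A|=1208.0569
6. ⊥bis P1·P5 via (58.365,26.18): [(68.6985, 0) (90, 0) (90, 64) (73.5498, 64)]  |A|=1208.0569
7. ⊥bis P1·P6 via (79.645,36.5): [(71.5992, 38.2674) (68.6985, 0) (90, 0) (90, 34.2254)]  |A|=722.4645
8. ⊥bis P1·P7 via (44.75,39.31): [(71.5992, 38.2674) (68.6985, 0) (90, 0) (90, 34.2254)]  |A|=722.4645
9. ⊥bis P1·P8 via (51.475,41.25): [(71.5992, 38.2674) (68.6985, 0) (90, 0) (90, 34.2254)]  |A|=722.4645
10. canonical 4-gon: [(71.5992, 38.2674) (68.6985, 0) (90, 0) (90, 34.2254)]
11. shoelace: 722.4645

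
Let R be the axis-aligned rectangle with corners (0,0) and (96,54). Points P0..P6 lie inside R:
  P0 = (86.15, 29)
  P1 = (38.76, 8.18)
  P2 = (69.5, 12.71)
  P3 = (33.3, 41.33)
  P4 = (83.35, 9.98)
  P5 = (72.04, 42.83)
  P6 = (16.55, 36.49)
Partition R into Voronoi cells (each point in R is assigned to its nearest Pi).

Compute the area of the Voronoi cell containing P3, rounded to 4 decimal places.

1. box [0,96]×[0,54]: [(0, 0) (96, 0) (96, 54) (0, 54)]
2. ⊥bis P3·P0 via (59.725,35.165): [(0, 0) (51.5209, 0) (64.1192, 54) (0, 54)]  |A|=3122.2849
3. ⊥bis P3·P1 via (36.03,24.755): [(0, 18.8206) (58.1462, 28.3977) (64.1192, 54) (0, 54)]  |A|=1843.5735
4. ⊥bis P3·P2 via (51.4,27.02): [(0, 18.8206) (51.6423, 27.3264) (60.5143, 38.5482) (64.1192, 54) (0, 54)]  |A|=1811.8327
5. ⊥bis P3·P4 via (58.325,25.655): [(0, 18.8206) (51.6423, 27.3264) (60.5143, 38.5482) (64.1192, 54) (0, 54)]  |A|=1811.8327
6. ⊥bis P3·P5 via (52.67,42.08): [(0, 18.8206) (51.6423, 27.3264) (53.1666, 29.2545) (52.2085, 54) (0, 54)]  |A|=1624.4476
7. ⊥bis P3·P6 via (24.925,38.91): [(29.3338, 23.6521) (51.6423, 27.3264) (53.1666, 29.2545) (52.2085, 54) (20.5647, 54)]  |A|=796.4275
8. canonical 5-gon: [(29.3338, 23.6521) (51.6423, 27.3264) (53.1666, 29.2545) (52.2085, 54) (20.5647, 54)]
9. shoelace: 796.4275

Area of P3's cell: 796.4275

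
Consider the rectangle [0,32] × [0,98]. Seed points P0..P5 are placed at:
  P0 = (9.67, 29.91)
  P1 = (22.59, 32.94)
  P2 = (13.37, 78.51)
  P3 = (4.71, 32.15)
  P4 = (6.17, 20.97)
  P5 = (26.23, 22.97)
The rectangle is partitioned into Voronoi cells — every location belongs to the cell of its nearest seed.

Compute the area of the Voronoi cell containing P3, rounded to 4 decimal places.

1. box [0,32]×[0,98]: [(0, 0) (32, 0) (32, 98) (0, 98)]
2. ⊥bis P3·P0 via (7.19,31.03): [(0, 15.1093) (32, 85.9664) (32, 98) (0, 98)]  |A|=1518.7886
3. ⊥bis P3·P1 via (13.65,32.545): [(0, 15.1093) (13.1353, 44.1946) (10.758, 98) (0, 98)]  |A|=833.8152
4. ⊥bis P3·P2 via (9.04,55.33): [(0, 57.0187) (0, 15.1093) (13.1353, 44.1946) (12.6733, 54.6513)]  |A|=340.9595
5. ⊥bis P3·P4 via (5.44,26.56): [(0, 57.0187) (0, 25.8496) (5.1544, 26.5227) (13.1353, 44.1946) (12.6733, 54.6513)]  |A|=313.2793
6. ⊥bis P3·P5 via (15.47,27.56): [(0, 57.0187) (0, 25.8496) (5.1544, 26.5227) (13.1353, 44.1946) (12.6733, 54.6513)]  |A|=313.2793
7. canonical 5-gon: [(0, 57.0187) (0, 25.8496) (5.1544, 26.5227) (13.1353, 44.1946) (12.6733, 54.6513)]
8. shoelace: 313.2793

Area of P3's cell: 313.2793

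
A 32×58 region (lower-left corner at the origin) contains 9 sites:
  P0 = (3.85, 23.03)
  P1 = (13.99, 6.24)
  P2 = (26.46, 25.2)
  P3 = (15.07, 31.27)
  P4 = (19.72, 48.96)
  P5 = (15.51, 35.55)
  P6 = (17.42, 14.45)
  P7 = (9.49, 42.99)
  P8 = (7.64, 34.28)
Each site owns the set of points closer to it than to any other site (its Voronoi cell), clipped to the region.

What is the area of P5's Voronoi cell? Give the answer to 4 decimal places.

Area of P5's cell: 114.9466

1. box [0,32]×[0,58]: [(0, 0) (32, 0) (32, 58) (0, 58)]
2. ⊥bis P5·P0 via (9.68,29.29): [(0, 38.3051) (32, 8.5032) (32, 58) (0, 58)]  |A|=1107.0681
3. ⊥bis P5·P1 via (14.75,20.895): [(0, 38.3051) (18.9268, 20.6784) (32, 20.0004) (32, 58) (0, 58)]  |A|=1031.9149
4. ⊥bis P5·P2 via (20.985,30.375): [(0, 38.3051) (15.147, 24.1985) (32, 42.0286) (32, 58) (0, 58)]  |A|=824.5661
5. ⊥bis P5·P3 via (15.29,33.41): [(0, 38.3051) (4.0111, 34.5695) (23.0953, 32.6076) (32, 42.0286) (32, 58) (0, 58)]  |A|=736.5294
6. ⊥bis P5·P4 via (17.615,42.255): [(0, 47.7851) (0, 38.3051) (4.0111, 34.5695) (23.0953, 32.6076) (28.8732, 38.7205)]  |A|=255.6204
7. ⊥bis P5·P6 via (16.465,25): [(0, 47.7851) (0, 38.3051) (4.0111, 34.5695) (23.0953, 32.6076) (28.8732, 38.7205)]  |A|=255.6204
8. ⊥bis P5·P7 via (12.5,39.27): [(16.5877, 42.5775) (6.3887, 34.3251) (23.0953, 32.6076) (28.8732, 38.7205)]  |A|=126.3865
9. ⊥bis P5·P8 via (11.575,34.915): [(16.5877, 42.5775) (11.0602, 38.105) (11.7593, 33.773) (23.0953, 32.6076) (28.8732, 38.7205)]  |A|=114.9466
10. canonical 5-gon: [(16.5877, 42.5775) (11.0602, 38.105) (11.7593, 33.773) (23.0953, 32.6076) (28.8732, 38.7205)]
11. shoelace: 114.9466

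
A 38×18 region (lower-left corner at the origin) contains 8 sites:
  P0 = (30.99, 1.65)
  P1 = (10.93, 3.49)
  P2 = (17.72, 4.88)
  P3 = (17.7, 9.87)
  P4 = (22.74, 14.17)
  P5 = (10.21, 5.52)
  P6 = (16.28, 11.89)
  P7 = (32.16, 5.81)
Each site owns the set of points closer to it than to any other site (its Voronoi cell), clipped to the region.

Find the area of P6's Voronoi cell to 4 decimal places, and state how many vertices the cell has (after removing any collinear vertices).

Area of P6's cell: 88.2359 (4 vertices)

1. box [0,38]×[0,18]: [(0, 0) (38, 0) (38, 18) (0, 18)]
2. ⊥bis P6·P0 via (23.635,6.77): [(0, 0) (18.9222, 0) (31.4525, 18) (0, 18)]  |A|=453.3725
3. ⊥bis P6·P1 via (13.605,7.69): [(0, 16.3551) (20.9977, 2.9815) (31.4525, 18) (0, 18)]  |A|=253.4539
4. ⊥bis P6·P2 via (17,8.385): [(0, 16.3551) (13.6079, 7.6882) (26.0539, 10.2449) (31.4525, 18) (0, 18)]  |A|=214.7173
5. ⊥bis P6·P3 via (16.99,10.88): [(0, 16.3551) (13.0001, 8.0752) (27.1185, 18) (0, 18)]  |A|=145.2641
6. ⊥bis P6·P4 via (19.51,13.03): [(0, 16.3551) (13.0001, 8.0752) (19.617, 12.7267) (17.7559, 18) (0, 18)]  |A|=120.5784
7. ⊥bis P6·P5 via (13.245,8.705): [(13.5214, 8.4417) (19.617, 12.7267) (17.7559, 18) (3.4906, 18)]  |A|=88.2359
8. ⊥bis P6·P7 via (24.22,8.85): [(13.5214, 8.4417) (19.617, 12.7267) (17.7559, 18) (3.4906, 18)]  |A|=88.2359
9. canonical 4-gon: [(13.5214, 8.4417) (19.617, 12.7267) (17.7559, 18) (3.4906, 18)]
10. shoelace: 88.2359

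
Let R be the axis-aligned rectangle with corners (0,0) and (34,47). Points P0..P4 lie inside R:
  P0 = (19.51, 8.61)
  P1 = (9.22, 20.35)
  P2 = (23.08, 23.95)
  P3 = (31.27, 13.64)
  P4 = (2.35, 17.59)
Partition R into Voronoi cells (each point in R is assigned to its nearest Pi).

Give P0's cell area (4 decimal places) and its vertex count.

1. box [0,34]×[0,47]: [(0, 0) (34, 0) (34, 47) (0, 47)]
2. ⊥bis P0·P1 via (14.365,14.48): [(0, 1.8892) (0, 0) (34, 0) (34, 31.6899)]  |A|=570.8448
3. ⊥bis P0·P2 via (21.295,16.28): [(17.4418, 17.1767) (0, 1.8892) (0, 0) (34, 0) (34, 13.3232)]  |A|=418.7849
4. ⊥bis P0·P3 via (25.39,11.125): [(23.394, 15.7915) (17.4418, 17.1767) (0, 1.8892) (0, 0) (30.1484, 0)]  |A|=317.7208
5. ⊥bis P0·P4 via (10.93,13.1): [(23.394, 15.7915) (17.4418, 17.1767) (9.3535, 10.0875) (4.0746, 0) (30.1484, 0)]  |A|=288.334
6. canonical 5-gon: [(23.394, 15.7915) (17.4418, 17.1767) (9.3535, 10.0875) (4.0746, 0) (30.1484, 0)]
7. shoelace: 288.334

Area of P0's cell: 288.3340 (5 vertices)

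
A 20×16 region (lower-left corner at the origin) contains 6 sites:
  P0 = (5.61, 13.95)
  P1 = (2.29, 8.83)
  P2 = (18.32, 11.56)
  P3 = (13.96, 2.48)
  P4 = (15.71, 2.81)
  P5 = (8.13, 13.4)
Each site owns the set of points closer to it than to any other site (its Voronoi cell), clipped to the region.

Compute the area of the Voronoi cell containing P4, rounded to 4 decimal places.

1. box [0,20]×[0,16]: [(0, 0) (20, 0) (20, 16) (0, 16)]
2. ⊥bis P4·P0 via (10.66,8.38): [(1.4171, 0) (20, 0) (20, 16) (19.0646, 16)]  |A|=156.1461
3. ⊥bis P4·P1 via (9,5.82): [(9.7977, 7.5982) (6.3892, 0) (20, 0) (20, 16) (19.0646, 16)]  |A|=137.2565
4. ⊥bis P4·P2 via (17.015,7.185): [(11.2415, 8.9072) (9.7977, 7.5982) (6.3892, 0) (20, 0) (20, 6.2946)]  |A|=91.4368
5. ⊥bis P4·P3 via (14.835,2.645): [(13.7979, 8.1446) (15.3338, 0) (20, 0) (20, 6.2946)]  |A|=38.5221
6. ⊥bis P4·P5 via (11.92,8.105): [(13.7979, 8.1446) (15.3338, 0) (20, 0) (20, 6.2946)]  |A|=38.5221
7. canonical 4-gon: [(13.7979, 8.1446) (15.3338, 0) (20, 0) (20, 6.2946)]
8. shoelace: 38.5221

Area of P4's cell: 38.5221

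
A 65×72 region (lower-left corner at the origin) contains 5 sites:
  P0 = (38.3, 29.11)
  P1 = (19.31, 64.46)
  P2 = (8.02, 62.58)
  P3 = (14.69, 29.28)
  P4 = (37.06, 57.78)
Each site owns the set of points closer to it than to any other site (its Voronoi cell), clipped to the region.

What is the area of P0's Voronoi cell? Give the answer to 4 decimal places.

1. box [0,65]×[0,72]: [(0, 0) (65, 0) (65, 72) (0, 72)]
2. ⊥bis P0·P1 via (28.805,46.785): [(0, 31.311) (0, 0) (65, 0) (65, 66.2289)]  |A|=3170.0469
3. ⊥bis P0·P2 via (23.16,45.845): [(17.466, 40.6937) (0, 24.8924) (0, 0) (65, 0) (65, 66.2289)]  |A|=3113.9931
4. ⊥bis P0·P3 via (26.495,29.195): [(26.6132, 45.6076) (26.2848, 0) (65, 0) (65, 66.2289)]  |A|=2154.0123
5. ⊥bis P0·P4 via (37.68,43.445): [(26.5942, 42.9655) (26.2848, 0) (65, 0) (65, 44.6266)]  |A|=1688.6712
6. canonical 4-gon: [(26.5942, 42.9655) (26.2848, 0) (65, 0) (65, 44.6266)]
7. shoelace: 1688.6712

Area of P0's cell: 1688.6712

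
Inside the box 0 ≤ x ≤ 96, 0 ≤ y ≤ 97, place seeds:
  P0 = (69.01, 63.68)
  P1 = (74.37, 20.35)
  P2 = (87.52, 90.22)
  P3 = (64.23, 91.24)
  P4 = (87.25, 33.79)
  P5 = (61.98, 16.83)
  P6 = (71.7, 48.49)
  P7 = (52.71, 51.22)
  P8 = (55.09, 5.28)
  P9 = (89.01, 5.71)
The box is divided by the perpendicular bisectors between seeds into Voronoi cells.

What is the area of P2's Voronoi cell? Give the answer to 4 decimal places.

Area of P2's cell: 513.4539

1. box [0,96]×[0,97]: [(0, 0) (96, 0) (96, 97) (0, 97)]
2. ⊥bis P2·P0 via (78.265,76.95): [(96, 64.5809) (96, 97) (49.5169, 97)]  |A|=753.4689
3. ⊥bis P2·P1 via (80.945,55.285): [(96, 64.5809) (96, 97) (49.5169, 97)]  |A|=753.4689
4. ⊥bis P2·P3 via (75.875,90.73): [(75.3602, 78.9759) (96, 64.5809) (96, 97) (76.1496, 97)]  |A|=513.4539
5. ⊥bis P2·P4 via (87.385,62.005): [(75.3602, 78.9759) (96, 64.5809) (96, 97) (76.1496, 97)]  |A|=513.4539
6. ⊥bis P2·P5 via (74.75,53.525): [(75.3602, 78.9759) (96, 64.5809) (96, 97) (76.1496, 97)]  |A|=513.4539
7. ⊥bis P2·P6 via (79.61,69.355): [(75.3602, 78.9759) (96, 64.5809) (96, 97) (76.1496, 97)]  |A|=513.4539
8. ⊥bis P2·P7 via (70.115,70.72): [(75.3602, 78.9759) (96, 64.5809) (96, 97) (76.1496, 97)]  |A|=513.4539
9. ⊥bis P2·P8 via (71.305,47.75): [(75.3602, 78.9759) (96, 64.5809) (96, 97) (76.1496, 97)]  |A|=513.4539
10. ⊥bis P2·P9 via (88.265,47.965): [(75.3602, 78.9759) (96, 64.5809) (96, 97) (76.1496, 97)]  |A|=513.4539
11. canonical 4-gon: [(75.3602, 78.9759) (96, 64.5809) (96, 97) (76.1496, 97)]
12. shoelace: 513.4539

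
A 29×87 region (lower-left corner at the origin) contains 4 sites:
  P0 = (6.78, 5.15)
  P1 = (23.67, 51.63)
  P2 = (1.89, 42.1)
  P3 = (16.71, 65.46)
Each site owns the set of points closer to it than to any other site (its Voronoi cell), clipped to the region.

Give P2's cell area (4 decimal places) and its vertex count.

1. box [0,29]×[0,87]: [(0, 0) (29, 0) (29, 87) (0, 87)]
2. ⊥bis P2·P0 via (4.335,23.625): [(0, 23.0513) (29, 26.8892) (29, 87) (0, 87)]  |A|=1798.8629
3. ⊥bis P2·P1 via (12.78,46.865): [(0, 76.0726) (0, 23.0513) (21.93, 25.9535)]  |A|=581.3776
4. ⊥bis P2·P3 via (9.3,53.78): [(9.9289, 53.381) (0, 59.6801) (0, 23.0513) (21.93, 25.9535)]  |A|=499.9981
5. canonical 4-gon: [(9.9289, 53.381) (0, 59.6801) (0, 23.0513) (21.93, 25.9535)]
6. shoelace: 499.9981

Area of P2's cell: 499.9981 (4 vertices)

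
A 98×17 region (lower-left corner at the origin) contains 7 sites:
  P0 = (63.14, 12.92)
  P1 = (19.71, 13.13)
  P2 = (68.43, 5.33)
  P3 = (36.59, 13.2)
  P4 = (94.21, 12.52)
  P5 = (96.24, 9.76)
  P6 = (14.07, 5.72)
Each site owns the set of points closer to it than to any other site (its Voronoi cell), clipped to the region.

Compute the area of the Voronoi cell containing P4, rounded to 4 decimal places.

Area of P4's cell: 167.6823

1. box [0,98]×[0,17]: [(0, 0) (98, 0) (98, 17) (0, 17)]
2. ⊥bis P4·P0 via (78.675,12.72): [(78.5112, 0) (98, 0) (98, 17) (78.7301, 17)]  |A|=329.4486
3. ⊥bis P4·P1 via (56.96,12.825): [(78.5112, 0) (98, 0) (98, 17) (78.7301, 17)]  |A|=329.4486
4. ⊥bis P4·P2 via (81.32,8.925): [(83.8092, 0) (98, 0) (98, 17) (79.0679, 17)]  |A|=281.545
5. ⊥bis P4·P3 via (65.4,12.86): [(83.8092, 0) (98, 0) (98, 17) (79.0679, 17)]  |A|=281.545
6. ⊥bis P4·P5 via (95.225,11.14): [(83.1742, 2.2766) (98, 13.181) (98, 17) (79.0679, 17)]  |A|=167.6823
7. ⊥bis P4·P6 via (54.14,9.12): [(83.1742, 2.2766) (98, 13.181) (98, 17) (79.0679, 17)]  |A|=167.6823
8. canonical 4-gon: [(83.1742, 2.2766) (98, 13.181) (98, 17) (79.0679, 17)]
9. shoelace: 167.6823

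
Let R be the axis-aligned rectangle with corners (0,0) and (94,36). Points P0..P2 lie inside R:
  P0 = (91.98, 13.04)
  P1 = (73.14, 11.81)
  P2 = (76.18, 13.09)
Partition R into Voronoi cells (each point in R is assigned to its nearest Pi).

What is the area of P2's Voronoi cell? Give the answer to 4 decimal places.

Area of P2's cell: 423.8085

1. box [0,94]×[0,36]: [(0, 0) (94, 0) (94, 36) (0, 36)]
2. ⊥bis P2·P0 via (84.08,13.065): [(0, 0) (84.0387, 0) (84.1526, 36) (0, 36)]  |A|=3027.4422
3. ⊥bis P2·P1 via (74.66,12.45): [(79.9021, 0) (84.0387, 0) (84.1526, 36) (64.7442, 36)]  |A|=423.8085
4. canonical 4-gon: [(79.9021, 0) (84.0387, 0) (84.1526, 36) (64.7442, 36)]
5. shoelace: 423.8085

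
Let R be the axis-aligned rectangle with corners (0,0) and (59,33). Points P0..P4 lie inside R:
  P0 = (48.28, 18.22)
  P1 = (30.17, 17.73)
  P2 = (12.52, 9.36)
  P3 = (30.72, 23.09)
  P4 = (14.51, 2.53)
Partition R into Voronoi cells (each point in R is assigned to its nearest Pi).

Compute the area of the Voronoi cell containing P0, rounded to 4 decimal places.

1. box [0,59]×[0,33]: [(0, 0) (59, 0) (59, 33) (0, 33)]
2. ⊥bis P0·P1 via (39.225,17.975): [(39.7113, 0) (59, 0) (59, 33) (38.8185, 33)]  |A|=651.258
3. ⊥bis P0·P2 via (30.4,13.79): [(39.7113, 0) (59, 0) (59, 33) (38.8185, 33)]  |A|=651.258
4. ⊥bis P0·P3 via (39.5,20.655): [(39.1834, 19.5133) (39.7113, 0) (59, 0) (59, 33) (42.9237, 33)]  |A|=623.5751
5. ⊥bis P0·P4 via (31.395,10.375): [(39.1834, 19.5133) (39.7113, 0) (59, 0) (59, 33) (42.9237, 33)]  |A|=623.5751
6. canonical 5-gon: [(39.1834, 19.5133) (39.7113, 0) (59, 0) (59, 33) (42.9237, 33)]
7. shoelace: 623.5751

Area of P0's cell: 623.5751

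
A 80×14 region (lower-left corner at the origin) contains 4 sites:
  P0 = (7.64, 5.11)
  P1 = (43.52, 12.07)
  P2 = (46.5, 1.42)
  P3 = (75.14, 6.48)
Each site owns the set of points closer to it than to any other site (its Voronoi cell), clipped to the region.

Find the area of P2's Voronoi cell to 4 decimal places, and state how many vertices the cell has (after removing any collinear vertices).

Area of P2's cell: 214.9685 (4 vertices)

1. box [0,80]×[0,14]: [(0, 0) (80, 0) (80, 14) (0, 14)]
2. ⊥bis P2·P0 via (27.07,3.265): [(26.76, 0) (80, 0) (80, 14) (28.0894, 14)]  |A|=736.0547
3. ⊥bis P2·P1 via (45.01,6.745): [(26.9198, 1.6831) (26.76, 0) (80, 0) (80, 14) (70.9381, 14)]  |A|=472.1737
4. ⊥bis P2·P3 via (60.82,3.95): [(59.6047, 10.8288) (26.9198, 1.6831) (26.76, 0) (61.5179, 0)]  |A|=214.9685
5. canonical 4-gon: [(59.6047, 10.8288) (26.9198, 1.6831) (26.76, 0) (61.5179, 0)]
6. shoelace: 214.9685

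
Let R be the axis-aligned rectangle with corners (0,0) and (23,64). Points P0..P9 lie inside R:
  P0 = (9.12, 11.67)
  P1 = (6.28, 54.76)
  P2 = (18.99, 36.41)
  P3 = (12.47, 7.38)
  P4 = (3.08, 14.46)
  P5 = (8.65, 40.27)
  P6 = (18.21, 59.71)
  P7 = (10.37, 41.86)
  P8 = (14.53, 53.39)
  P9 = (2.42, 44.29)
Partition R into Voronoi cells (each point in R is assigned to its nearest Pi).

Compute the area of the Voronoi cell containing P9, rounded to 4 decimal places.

1. box [0,23]×[0,64]: [(0, 0) (23, 0) (23, 64) (0, 64)]
2. ⊥bis P9·P0 via (5.77,27.98): [(0, 26.7949) (23, 31.519) (23, 64) (0, 64)]  |A|=801.3909
3. ⊥bis P9·P1 via (4.35,49.525): [(0, 51.1287) (0, 26.7949) (23, 31.519) (23, 42.6493)]  |A|=407.8378
4. ⊥bis P9·P2 via (10.705,40.35): [(13.4694, 46.1629) (0, 51.1287) (0, 26.7949) (4.7198, 27.7643)]  |A|=203.0587
5. ⊥bis P9·P3 via (7.445,25.835): [(13.4694, 46.1629) (0, 51.1287) (0, 26.7949) (4.7198, 27.7643)]  |A|=203.0587
6. ⊥bis P9·P4 via (2.75,29.375): [(5.5148, 29.4362) (13.4694, 46.1629) (0, 51.1287) (0, 29.3142)]  |A|=192.5519
7. ⊥bis P9·P5 via (5.535,42.28): [(9.0838, 47.7798) (0, 51.1287) (0, 33.7021)]  |A|=79.15
8. ⊥bis P9·P6 via (10.315,52): [(9.0838, 47.7798) (0, 51.1287) (0, 33.7021)]  |A|=79.15
9. ⊥bis P9·P7 via (6.395,43.075): [(6.7073, 44.0968) (7.9597, 48.1942) (0, 51.1287) (0, 33.7021)]  |A|=76.5876
10. ⊥bis P9·P8 via (8.475,48.84): [(6.7073, 44.0968) (7.9597, 48.1942) (0, 51.1287) (0, 33.7021)]  |A|=76.5876
11. canonical 4-gon: [(6.7073, 44.0968) (7.9597, 48.1942) (0, 51.1287) (0, 33.7021)]
12. shoelace: 76.5876

Area of P9's cell: 76.5876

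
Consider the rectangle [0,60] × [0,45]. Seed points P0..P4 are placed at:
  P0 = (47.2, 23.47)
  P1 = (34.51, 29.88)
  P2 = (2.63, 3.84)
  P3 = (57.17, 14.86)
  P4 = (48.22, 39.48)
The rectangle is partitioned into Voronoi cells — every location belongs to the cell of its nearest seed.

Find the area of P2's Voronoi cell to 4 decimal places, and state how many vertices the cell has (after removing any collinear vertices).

Area of P2's cell: 637.6254 (4 vertices)

1. box [0,60]×[0,45]: [(0, 0) (60, 0) (60, 45) (0, 45)]
2. ⊥bis P2·P0 via (24.915,13.655): [(0, 0) (30.9291, 0) (11.1097, 45) (0, 45)]  |A|=945.8725
3. ⊥bis P2·P1 via (18.57,16.86): [(0, 39.5947) (0, 0) (30.9291, 0) (29.2764, 3.7525)]  |A|=637.6254
4. ⊥bis P2·P3 via (29.9,9.35): [(0, 39.5947) (0, 0) (30.9291, 0) (29.2764, 3.7525)]  |A|=637.6254
5. ⊥bis P2·P4 via (25.425,21.66): [(0, 39.5947) (0, 0) (30.9291, 0) (29.2764, 3.7525)]  |A|=637.6254
6. canonical 4-gon: [(0, 39.5947) (0, 0) (30.9291, 0) (29.2764, 3.7525)]
7. shoelace: 637.6254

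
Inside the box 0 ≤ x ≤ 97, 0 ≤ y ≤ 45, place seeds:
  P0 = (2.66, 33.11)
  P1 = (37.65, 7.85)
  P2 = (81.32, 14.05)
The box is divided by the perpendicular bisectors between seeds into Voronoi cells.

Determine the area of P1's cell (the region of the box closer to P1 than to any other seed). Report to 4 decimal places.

1. box [0,97]×[0,45]: [(0, 0) (97, 0) (97, 45) (0, 45)]
2. ⊥bis P1·P0 via (20.155,20.48): [(5.3701, 0) (97, 0) (97, 45) (37.8565, 45)]  |A|=3392.4024
3. ⊥bis P1·P2 via (59.485,10.95): [(5.3701, 0) (61.0396, 0) (54.6508, 45) (37.8565, 45)]  |A|=1630.4365
4. canonical 4-gon: [(5.3701, 0) (61.0396, 0) (54.6508, 45) (37.8565, 45)]
5. shoelace: 1630.4365

Area of P1's cell: 1630.4365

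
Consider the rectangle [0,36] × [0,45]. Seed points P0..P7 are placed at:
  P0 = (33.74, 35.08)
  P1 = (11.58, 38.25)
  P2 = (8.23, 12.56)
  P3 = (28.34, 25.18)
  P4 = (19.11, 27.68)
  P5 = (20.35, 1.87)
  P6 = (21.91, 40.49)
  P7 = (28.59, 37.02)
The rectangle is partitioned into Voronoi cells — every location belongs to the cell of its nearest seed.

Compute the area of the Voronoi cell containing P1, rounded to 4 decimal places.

Area of P1's cell: 271.1096

1. box [0,36]×[0,45]: [(0, 0) (36, 0) (36, 45) (0, 45)]
2. ⊥bis P1·P0 via (22.66,36.665): [(0, 0) (17.4151, 0) (23.8523, 45) (0, 45)]  |A|=928.516
3. ⊥bis P1·P2 via (9.905,25.405): [(0, 26.6966) (20.8452, 23.9784) (23.8523, 45) (0, 45)]  |A|=441.4757
4. ⊥bis P1·P3 via (19.96,31.715): [(0, 26.6966) (14.5653, 24.7973) (22.3994, 34.8431) (23.8523, 45) (0, 45)]  |A|=406.7251
5. ⊥bis P1·P4 via (15.345,32.965): [(0, 26.6966) (5.5331, 25.9751) (22.9007, 38.3476) (23.8523, 45) (0, 45)]  |A|=329.4124
6. ⊥bis P1·P5 via (15.965,20.06): [(0, 26.6966) (5.5331, 25.9751) (22.9007, 38.3476) (23.8523, 45) (0, 45)]  |A|=329.4124
7. ⊥bis P1·P6 via (16.745,39.37): [(0, 26.6966) (5.5331, 25.9751) (17.7607, 34.6859) (15.5242, 45) (0, 45)]  |A|=271.1096
8. ⊥bis P1·P7 via (20.085,37.635): [(0, 26.6966) (5.5331, 25.9751) (17.7607, 34.6859) (15.5242, 45) (0, 45)]  |A|=271.1096
9. canonical 5-gon: [(0, 26.6966) (5.5331, 25.9751) (17.7607, 34.6859) (15.5242, 45) (0, 45)]
10. shoelace: 271.1096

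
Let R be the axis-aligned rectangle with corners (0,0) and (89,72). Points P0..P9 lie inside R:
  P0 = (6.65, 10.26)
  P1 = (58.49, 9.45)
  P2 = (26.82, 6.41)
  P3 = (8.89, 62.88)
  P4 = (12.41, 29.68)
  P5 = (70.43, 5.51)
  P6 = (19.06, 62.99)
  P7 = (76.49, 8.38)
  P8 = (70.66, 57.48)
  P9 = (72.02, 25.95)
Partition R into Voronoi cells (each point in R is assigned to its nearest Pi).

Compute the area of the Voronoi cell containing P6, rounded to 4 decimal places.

1. box [0,89]×[0,72]: [(0, 0) (89, 0) (89, 72) (0, 72)]
2. ⊥bis P6·P0 via (12.855,36.625): [(0, 39.6504) (89, 18.7043) (89, 72) (0, 72)]  |A|=3811.2156
3. ⊥bis P6·P1 via (38.775,36.22): [(0, 39.6504) (32.9145, 31.904) (87.3588, 72) (0, 72)]  |A|=2283.7558
4. ⊥bis P6·P2 via (22.94,34.7): [(0, 39.6504) (21.736, 34.5349) (39.8626, 37.0209) (87.3588, 72) (0, 72)]  |A|=2246.016
5. ⊥bis P6·P3 via (13.975,62.935): [(14.2632, 36.2936) (21.736, 34.5349) (39.8626, 37.0209) (87.3588, 72) (13.877, 72)]  |A|=1767.5644
6. ⊥bis P6·P4 via (15.735,46.335): [(14.1511, 46.6512) (44.6668, 40.5591) (87.3588, 72) (13.877, 72)]  |A|=1541.1024
7. ⊥bis P6·P5 via (44.745,34.25): [(14.1511, 46.6512) (44.6668, 40.5591) (85.2342, 70.4353) (86.985, 72) (13.877, 72)]  |A|=1540.8099
8. ⊥bis P6·P7 via (47.775,35.685): [(14.1511, 46.6512) (44.6668, 40.5591) (70.5021, 59.5857) (82.3068, 72) (13.877, 72)]  |A|=1509.7436
9. ⊥bis P6·P8 via (44.86,60.235): [(14.1511, 46.6512) (42.7988, 40.932) (46.1163, 72) (13.877, 72)]  |A|=863.1137
10. ⊥bis P6·P9 via (45.54,44.47): [(14.1511, 46.6512) (42.7988, 40.932) (46.1163, 72) (13.877, 72)]  |A|=863.1137
11. canonical 4-gon: [(14.1511, 46.6512) (42.7988, 40.932) (46.1163, 72) (13.877, 72)]
12. shoelace: 863.1137

Area of P6's cell: 863.1137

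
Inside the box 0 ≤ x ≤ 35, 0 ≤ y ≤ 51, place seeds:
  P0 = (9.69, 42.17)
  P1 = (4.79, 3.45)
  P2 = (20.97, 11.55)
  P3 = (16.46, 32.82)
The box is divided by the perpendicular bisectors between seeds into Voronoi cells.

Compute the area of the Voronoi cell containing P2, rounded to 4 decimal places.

Area of P2's cell: 542.0814

1. box [0,35]×[0,51]: [(0, 0) (35, 0) (35, 51) (0, 51)]
2. ⊥bis P2·P0 via (15.33,26.86): [(0, 21.2126) (0, 0) (35, 0) (35, 34.1062)]  |A|=968.079
3. ⊥bis P2·P1 via (12.88,7.5): [(5.0786, 23.0835) (16.6346, 0) (35, 0) (35, 34.1062)]  |A|=722.2207
4. ⊥bis P2·P3 via (18.715,22.185): [(6.7938, 19.6573) (16.6346, 0) (35, 0) (35, 25.638)]  |A|=542.0814
5. canonical 4-gon: [(6.7938, 19.6573) (16.6346, 0) (35, 0) (35, 25.638)]
6. shoelace: 542.0814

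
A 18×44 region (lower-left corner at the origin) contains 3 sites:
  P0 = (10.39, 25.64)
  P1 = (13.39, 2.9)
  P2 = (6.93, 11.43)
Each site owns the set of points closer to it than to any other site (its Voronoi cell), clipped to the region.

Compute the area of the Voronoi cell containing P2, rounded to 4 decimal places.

Area of P2's cell: 218.7978

1. box [0,18]×[0,44]: [(0, 0) (18, 0) (18, 44) (0, 44)]
2. ⊥bis P2·P0 via (8.66,18.535): [(0, 20.6436) (0, 0) (18, 0) (18, 16.2608)]  |A|=332.1398
3. ⊥bis P2·P1 via (10.16,7.165): [(0, 20.6436) (0, 0) (0.6991, 0) (18, 13.1024) (18, 16.2608)]  |A|=218.7978
4. canonical 5-gon: [(0, 20.6436) (0, 0) (0.6991, 0) (18, 13.1024) (18, 16.2608)]
5. shoelace: 218.7978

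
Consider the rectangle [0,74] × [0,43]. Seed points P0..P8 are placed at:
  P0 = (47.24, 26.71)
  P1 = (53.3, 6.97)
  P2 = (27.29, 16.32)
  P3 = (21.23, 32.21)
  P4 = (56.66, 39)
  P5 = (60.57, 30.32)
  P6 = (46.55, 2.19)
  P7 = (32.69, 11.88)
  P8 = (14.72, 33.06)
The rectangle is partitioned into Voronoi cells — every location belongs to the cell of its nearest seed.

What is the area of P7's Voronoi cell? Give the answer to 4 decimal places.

Area of P7's cell: 280.2281

1. box [0,74]×[0,43]: [(0, 0) (74, 0) (74, 43) (0, 43)]
2. ⊥bis P7·P0 via (39.965,19.295): [(0, 0) (59.6313, 0) (15.8038, 43) (0, 43)]  |A|=1621.8554
3. ⊥bis P7·P1 via (42.995,9.425): [(0, 0) (40.7496, 0) (44.3268, 15.0155) (15.8038, 43) (0, 43)]  |A|=1480.0965
4. ⊥bis P7·P2 via (29.99,14.1): [(18.3967, 0) (40.7496, 0) (44.3268, 15.0155) (36.8081, 22.3923)]  |A|=319.9102
5. ⊥bis P7·P3 via (26.96,22.045): [(18.3967, 0) (40.7496, 0) (44.3268, 15.0155) (36.8081, 22.3923)]  |A|=319.9102
6. ⊥bis P7·P4 via (44.675,25.44): [(18.3967, 0) (40.7496, 0) (44.3268, 15.0155) (36.8081, 22.3923)]  |A|=319.9102
7. ⊥bis P7·P5 via (46.63,21.1): [(18.3967, 0) (40.7496, 0) (44.3268, 15.0155) (36.8081, 22.3923)]  |A|=319.9102
8. ⊥bis P7·P6 via (39.62,7.035): [(18.3967, 0) (34.7016, 0) (43.8758, 13.1223) (44.3268, 15.0155) (36.8081, 22.3923)]  |A|=280.2281
9. ⊥bis P7·P8 via (23.705,22.47): [(18.3967, 0) (34.7016, 0) (43.8758, 13.1223) (44.3268, 15.0155) (36.8081, 22.3923)]  |A|=280.2281
10. canonical 5-gon: [(18.3967, 0) (34.7016, 0) (43.8758, 13.1223) (44.3268, 15.0155) (36.8081, 22.3923)]
11. shoelace: 280.2281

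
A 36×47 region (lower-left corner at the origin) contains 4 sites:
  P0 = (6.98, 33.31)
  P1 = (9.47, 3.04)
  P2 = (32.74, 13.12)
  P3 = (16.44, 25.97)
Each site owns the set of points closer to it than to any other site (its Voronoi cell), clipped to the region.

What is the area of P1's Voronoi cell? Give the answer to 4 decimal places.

1. box [0,36]×[0,47]: [(0, 0) (36, 0) (36, 47) (0, 47)]
2. ⊥bis P1·P0 via (8.225,18.175): [(0, 17.4984) (0, 0) (36, 0) (36, 20.4598)]  |A|=683.2472
3. ⊥bis P1·P2 via (21.105,8.08): [(16.4394, 18.8507) (0, 17.4984) (0, 0) (24.6051, 0)]  |A|=375.7431
4. ⊥bis P1·P3 via (12.955,14.505): [(19.1357, 12.6263) (2.4454, 17.6996) (0, 17.4984) (0, 0) (24.6051, 0)]  |A|=330.6389
5. canonical 5-gon: [(19.1357, 12.6263) (2.4454, 17.6996) (0, 17.4984) (0, 0) (24.6051, 0)]
6. shoelace: 330.6389

Area of P1's cell: 330.6389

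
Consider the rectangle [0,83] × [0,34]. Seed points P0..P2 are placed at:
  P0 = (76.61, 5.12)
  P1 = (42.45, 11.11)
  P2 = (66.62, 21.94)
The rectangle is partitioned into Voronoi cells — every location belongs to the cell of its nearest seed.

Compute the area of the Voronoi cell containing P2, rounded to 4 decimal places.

Area of P2's cell: 668.6863

1. box [0,83]×[0,34]: [(0, 0) (83, 0) (83, 34) (0, 34)]
2. ⊥bis P2·P0 via (71.615,13.53): [(0, 0) (48.8348, 0) (83, 20.292) (83, 34) (0, 34)]  |A|=2475.3602
3. ⊥bis P2·P1 via (54.535,16.525): [(59.185, 6.1474) (83, 20.292) (83, 34) (46.7049, 34)]  |A|=668.6863
4. canonical 4-gon: [(59.185, 6.1474) (83, 20.292) (83, 34) (46.7049, 34)]
5. shoelace: 668.6863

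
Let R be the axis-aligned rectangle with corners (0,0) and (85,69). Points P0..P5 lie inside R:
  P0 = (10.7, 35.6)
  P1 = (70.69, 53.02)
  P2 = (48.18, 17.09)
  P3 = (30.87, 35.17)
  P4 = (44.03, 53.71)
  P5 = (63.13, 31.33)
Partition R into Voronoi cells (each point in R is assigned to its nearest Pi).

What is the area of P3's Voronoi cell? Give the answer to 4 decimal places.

Area of P3's cell: 692.0984

1. box [0,85]×[0,69]: [(0, 0) (85, 0) (85, 69) (0, 69)]
2. ⊥bis P3·P0 via (20.785,35.385): [(20.0306, 0) (85, 0) (85, 69) (21.5016, 69)]  |A|=4432.1368
3. ⊥bis P3·P1 via (50.78,44.095): [(20.0306, 0) (70.5463, 0) (39.6159, 69) (21.5016, 69)]  |A|=2367.7344
4. ⊥bis P3·P2 via (39.525,26.13): [(20.1931, 7.6214) (53.035, 39.0646) (39.6159, 69) (21.5016, 69)]  |A|=1258.45
5. ⊥bis P3·P4 via (37.45,44.44): [(21.2236, 55.9578) (20.1931, 7.6214) (49.6239, 35.7988)]  |A|=696.7698
6. ⊥bis P3·P5 via (47,33.25): [(47.4842, 37.3176) (21.2236, 55.9578) (20.1931, 7.6214) (47.0049, 33.2914)]  |A|=692.0984
7. canonical 4-gon: [(47.4842, 37.3176) (21.2236, 55.9578) (20.1931, 7.6214) (47.0049, 33.2914)]
8. shoelace: 692.0984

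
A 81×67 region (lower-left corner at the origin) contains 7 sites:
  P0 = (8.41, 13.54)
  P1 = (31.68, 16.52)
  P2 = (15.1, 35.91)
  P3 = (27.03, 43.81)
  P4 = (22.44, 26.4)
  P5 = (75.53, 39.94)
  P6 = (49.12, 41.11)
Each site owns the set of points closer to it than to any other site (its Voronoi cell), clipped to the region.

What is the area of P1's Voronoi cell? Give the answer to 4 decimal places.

Area of P1's cell: 972.9273

1. box [0,81]×[0,67]: [(0, 0) (81, 0) (81, 67) (0, 67)]
2. ⊥bis P1·P0 via (20.045,15.03): [(21.9698, 0) (81, 0) (81, 67) (13.3896, 67)]  |A|=4242.4603
3. ⊥bis P1·P2 via (23.39,26.215): [(19.0841, 22.5331) (21.9698, 0) (81, 0) (81, 67) (71.0873, 67)]  |A|=2959.6432
4. ⊥bis P1·P3 via (29.355,30.165): [(27.6746, 29.8787) (19.0841, 22.5331) (21.9698, 0) (81, 0) (81, 38.9649)]  |A|=2028.1653
5. ⊥bis P1·P4 via (27.06,21.46): [(37.9303, 31.6262) (20.0599, 14.9134) (21.9698, 0) (81, 0) (81, 38.9649)]  |A|=1921.7661
6. ⊥bis P1·P5 via (53.605,28.23): [(50.6349, 33.7909) (37.9303, 31.6262) (20.0599, 14.9134) (21.9698, 0) (68.6825, 0)]  |A|=1122.0698
7. ⊥bis P1·P6 via (40.4,28.815): [(61.1541, 14.0955) (37.286, 31.0236) (20.0599, 14.9134) (21.9698, 0) (68.6825, 0)]  |A|=972.9273
8. canonical 5-gon: [(61.1541, 14.0955) (37.286, 31.0236) (20.0599, 14.9134) (21.9698, 0) (68.6825, 0)]
9. shoelace: 972.9273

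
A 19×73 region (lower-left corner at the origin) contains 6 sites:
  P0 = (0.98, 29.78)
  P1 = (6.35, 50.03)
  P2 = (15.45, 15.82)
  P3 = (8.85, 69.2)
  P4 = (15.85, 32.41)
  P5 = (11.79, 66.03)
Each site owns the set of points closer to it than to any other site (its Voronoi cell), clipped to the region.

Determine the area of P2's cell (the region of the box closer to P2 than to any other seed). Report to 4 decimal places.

Area of P2's cell: 411.8850

1. box [0,19]×[0,73]: [(0, 0) (19, 0) (19, 73) (0, 73)]
2. ⊥bis P2·P0 via (8.215,22.8): [(0, 14.2849) (0, 0) (19, 0) (19, 33.979)]  |A|=458.507
3. ⊥bis P2·P1 via (10.9,32.925): [(0, 14.2849) (0, 0) (19, 0) (19, 33.979)]  |A|=458.507
4. ⊥bis P2·P3 via (12.15,42.51): [(0, 14.2849) (0, 0) (19, 0) (19, 33.979)]  |A|=458.507
5. ⊥bis P2·P4 via (15.65,24.115): [(9.6238, 24.2603) (0, 14.2849) (0, 0) (19, 0) (19, 24.0342)]  |A|=411.885
6. ⊥bis P2·P5 via (13.62,40.925): [(9.6238, 24.2603) (0, 14.2849) (0, 0) (19, 0) (19, 24.0342)]  |A|=411.885
7. canonical 5-gon: [(9.6238, 24.2603) (0, 14.2849) (0, 0) (19, 0) (19, 24.0342)]
8. shoelace: 411.885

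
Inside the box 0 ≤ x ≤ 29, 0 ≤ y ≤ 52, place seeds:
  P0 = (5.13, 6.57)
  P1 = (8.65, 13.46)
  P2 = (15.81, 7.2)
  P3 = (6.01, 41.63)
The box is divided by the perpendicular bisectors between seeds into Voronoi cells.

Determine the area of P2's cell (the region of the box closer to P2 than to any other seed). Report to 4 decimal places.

Area of P2's cell: 349.1348

1. box [0,29]×[0,52]: [(0, 0) (29, 0) (29, 52) (0, 52)]
2. ⊥bis P2·P0 via (10.47,6.885): [(10.8761, 0) (29, 0) (29, 52) (7.8087, 52)]  |A|=1022.1937
3. ⊥bis P2·P1 via (12.23,10.33): [(10.3909, 8.2265) (10.8761, 0) (29, 0) (29, 29.511)]  |A|=349.1348
4. ⊥bis P2·P3 via (10.91,24.415): [(10.3909, 8.2265) (10.8761, 0) (29, 0) (29, 29.511)]  |A|=349.1348
5. canonical 4-gon: [(10.3909, 8.2265) (10.8761, 0) (29, 0) (29, 29.511)]
6. shoelace: 349.1348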